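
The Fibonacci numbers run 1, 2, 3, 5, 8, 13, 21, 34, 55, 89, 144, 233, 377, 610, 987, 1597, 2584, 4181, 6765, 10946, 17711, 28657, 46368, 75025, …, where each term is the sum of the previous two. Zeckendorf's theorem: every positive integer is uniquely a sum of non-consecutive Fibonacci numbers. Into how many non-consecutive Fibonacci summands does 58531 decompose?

8

Greedily peel off the largest Fibonacci term at each step:
largest Fibonacci ≤ 58531 is 46368; 58531 − 46368 = 12163
largest Fibonacci ≤ 12163 is 10946; 12163 − 10946 = 1217
largest Fibonacci ≤ 1217 is 987; 1217 − 987 = 230
largest Fibonacci ≤ 230 is 144; 230 − 144 = 86
largest Fibonacci ≤ 86 is 55; 86 − 55 = 31
largest Fibonacci ≤ 31 is 21; 31 − 21 = 10
largest Fibonacci ≤ 10 is 8; 10 − 8 = 2
largest Fibonacci ≤ 2 is 2; 2 − 2 = 0
58531 = 46368 + 10946 + 987 + 144 + 55 + 21 + 8 + 2, which has 8 terms.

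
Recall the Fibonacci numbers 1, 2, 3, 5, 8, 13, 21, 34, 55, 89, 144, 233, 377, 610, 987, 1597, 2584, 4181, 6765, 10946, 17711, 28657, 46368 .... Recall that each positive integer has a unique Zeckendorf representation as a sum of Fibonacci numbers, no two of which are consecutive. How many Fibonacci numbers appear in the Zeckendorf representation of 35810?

35810 − 28657 = 7153
7153 − 6765 = 388
388 − 377 = 11
11 − 8 = 3
3 − 3 = 0
35810 = 28657 + 6765 + 377 + 8 + 3, which has 5 terms.

5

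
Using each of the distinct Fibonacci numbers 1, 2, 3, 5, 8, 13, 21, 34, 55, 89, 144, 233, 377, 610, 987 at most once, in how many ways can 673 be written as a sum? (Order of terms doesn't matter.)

Each representation comes from the Zeckendorf form by replacing some F_k with F_{k−1} + F_{k−2} where possible.
673 = 610+55+8 = 610+55+5+3 = 610+34+21+8 = 377+233+55+8 = … (20 more), for 24 in all.

24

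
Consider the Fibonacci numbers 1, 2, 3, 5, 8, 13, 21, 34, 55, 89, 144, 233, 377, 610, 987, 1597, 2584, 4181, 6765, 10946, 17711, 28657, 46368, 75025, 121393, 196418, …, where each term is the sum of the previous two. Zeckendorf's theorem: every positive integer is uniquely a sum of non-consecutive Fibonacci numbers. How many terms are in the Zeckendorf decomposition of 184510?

184510 − 121393 = 63117
63117 − 46368 = 16749
16749 − 10946 = 5803
5803 − 4181 = 1622
1622 − 1597 = 25
25 − 21 = 4
4 − 3 = 1
1 − 1 = 0
184510 = 121393 + 46368 + 10946 + 4181 + 1597 + 21 + 3 + 1, which has 8 terms.

8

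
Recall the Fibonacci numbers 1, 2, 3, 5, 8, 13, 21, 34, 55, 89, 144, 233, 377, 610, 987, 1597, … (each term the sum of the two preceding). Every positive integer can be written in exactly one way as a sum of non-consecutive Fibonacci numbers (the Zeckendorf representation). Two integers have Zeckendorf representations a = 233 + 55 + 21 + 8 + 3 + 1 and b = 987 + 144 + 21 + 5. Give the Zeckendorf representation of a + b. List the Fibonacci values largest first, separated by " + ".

987 + 377 + 89 + 21 + 3 + 1

The two numbers are 321 and 1157, so their sum is 1478.
987 ≤ 1478 < 1597, so take 987; remainder 491
377 ≤ 491 < 610, so take 377; remainder 114
89 ≤ 114 < 144, so take 89; remainder 25
21 ≤ 25 < 34, so take 21; remainder 4
3 ≤ 4 < 5, so take 3; remainder 1
1 ≤ 1 < 2, so take 1; remainder 0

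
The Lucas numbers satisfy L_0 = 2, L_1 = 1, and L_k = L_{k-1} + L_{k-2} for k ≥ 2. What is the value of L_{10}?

Iterating the recurrence up to L_{6} = 18 and L_{5} = 11:
L_{7} = L_{6} + L_{5} = 18 + 11 = 29
L_{8} = L_{7} + L_{6} = 29 + 18 = 47
L_{9} = L_{8} + L_{7} = 47 + 29 = 76
L_{10} = L_{9} + L_{8} = 76 + 47 = 123

123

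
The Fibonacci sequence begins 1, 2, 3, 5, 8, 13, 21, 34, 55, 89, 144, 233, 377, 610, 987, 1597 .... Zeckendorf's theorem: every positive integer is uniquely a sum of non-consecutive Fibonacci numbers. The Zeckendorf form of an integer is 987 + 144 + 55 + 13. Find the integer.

1199

987 + 144 + 55 + 13 = 1199.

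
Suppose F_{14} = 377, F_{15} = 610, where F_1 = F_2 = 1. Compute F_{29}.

By the addition formula F_{m+n} = F_m F_{n+1} + F_{m−1} F_n with m=15, n=14: F_{29} = 610·610 + 377·377 = 372100 + 142129 = 514229.

514229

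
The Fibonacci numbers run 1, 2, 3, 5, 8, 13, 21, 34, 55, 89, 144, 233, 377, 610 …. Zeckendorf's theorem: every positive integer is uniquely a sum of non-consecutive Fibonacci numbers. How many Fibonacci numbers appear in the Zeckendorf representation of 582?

5

Repeatedly subtract the largest Fibonacci number that fits:
take 377 (≤ 582); 582 − 377 = 205
take 144 (≤ 205); 205 − 144 = 61
take 55 (≤ 61); 61 − 55 = 6
take 5 (≤ 6); 6 − 5 = 1
take 1 (≤ 1); 1 − 1 = 0
582 = 377 + 144 + 55 + 5 + 1, which has 5 terms.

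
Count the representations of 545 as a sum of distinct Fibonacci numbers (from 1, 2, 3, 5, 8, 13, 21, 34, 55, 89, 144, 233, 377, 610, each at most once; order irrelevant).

21

545 = 377+144+21+3 = 377+144+21+2+1 = 377+144+13+8+3 = 377+89+55+21+3 = 377+144+13+8+2+1 = … (16 more), for 21 in all.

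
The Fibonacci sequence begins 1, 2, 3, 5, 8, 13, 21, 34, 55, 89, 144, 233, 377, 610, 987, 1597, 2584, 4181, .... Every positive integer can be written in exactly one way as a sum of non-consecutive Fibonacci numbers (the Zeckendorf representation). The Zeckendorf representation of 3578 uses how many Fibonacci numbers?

4

largest Fibonacci ≤ 3578 is 2584; 3578 − 2584 = 994
largest Fibonacci ≤ 994 is 987; 994 − 987 = 7
largest Fibonacci ≤ 7 is 5; 7 − 5 = 2
largest Fibonacci ≤ 2 is 2; 2 − 2 = 0
3578 = 2584 + 987 + 5 + 2, which has 4 terms.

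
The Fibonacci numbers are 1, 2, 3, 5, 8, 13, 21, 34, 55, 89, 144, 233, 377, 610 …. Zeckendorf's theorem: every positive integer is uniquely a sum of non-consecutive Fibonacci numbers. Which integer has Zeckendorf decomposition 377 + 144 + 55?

576

377 + 144 + 55 = 576.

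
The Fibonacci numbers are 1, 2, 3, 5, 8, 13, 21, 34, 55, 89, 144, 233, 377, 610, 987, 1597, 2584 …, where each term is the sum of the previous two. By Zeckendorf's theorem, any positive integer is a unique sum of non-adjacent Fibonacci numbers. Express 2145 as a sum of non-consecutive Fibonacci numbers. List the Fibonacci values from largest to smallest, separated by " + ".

Greedy algorithm:
2145 − 1597 = 548
548 − 377 = 171
171 − 144 = 27
27 − 21 = 6
6 − 5 = 1
1 − 1 = 0
So 2145 = 1597 + 377 + 144 + 21 + 5 + 1, with no two terms consecutive in the sequence.

1597 + 377 + 144 + 21 + 5 + 1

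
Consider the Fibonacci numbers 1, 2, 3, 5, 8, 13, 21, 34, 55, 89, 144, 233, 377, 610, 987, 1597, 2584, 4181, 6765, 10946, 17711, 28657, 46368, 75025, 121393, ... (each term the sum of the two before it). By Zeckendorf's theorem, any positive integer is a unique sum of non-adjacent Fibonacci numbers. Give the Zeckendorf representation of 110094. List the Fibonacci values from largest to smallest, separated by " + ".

75025 + 28657 + 4181 + 1597 + 610 + 21 + 3

Greedy algorithm:
largest Fibonacci ≤ 110094 is 75025; 110094 − 75025 = 35069
largest Fibonacci ≤ 35069 is 28657; 35069 − 28657 = 6412
largest Fibonacci ≤ 6412 is 4181; 6412 − 4181 = 2231
largest Fibonacci ≤ 2231 is 1597; 2231 − 1597 = 634
largest Fibonacci ≤ 634 is 610; 634 − 610 = 24
largest Fibonacci ≤ 24 is 21; 24 − 21 = 3
largest Fibonacci ≤ 3 is 3; 3 − 3 = 0
So 110094 = 75025 + 28657 + 4181 + 1597 + 610 + 21 + 3, with no two terms consecutive in the sequence.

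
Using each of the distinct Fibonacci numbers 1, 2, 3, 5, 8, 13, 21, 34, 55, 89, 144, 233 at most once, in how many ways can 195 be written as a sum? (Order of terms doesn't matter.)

Starting from the Zeckendorf form and repeatedly splitting a term F_k into F_{k−1} + F_{k−2} (when neither is already used) reaches every representation.
195 = 144+34+13+3+1 = 144+34+8+5+3+1 = 89+55+34+13+3+1 = 144+21+13+8+5+3+1 = … (2 more), for 6 in all.

6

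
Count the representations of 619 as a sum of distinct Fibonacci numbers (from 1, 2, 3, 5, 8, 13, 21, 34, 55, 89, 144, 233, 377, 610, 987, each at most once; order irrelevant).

Each representation comes from the Zeckendorf form by replacing some F_k with F_{k−1} + F_{k−2} where possible.
619 = 610+8+1 = 610+5+3+1 = 377+233+8+1 = … (7 more), for 10 in all.

10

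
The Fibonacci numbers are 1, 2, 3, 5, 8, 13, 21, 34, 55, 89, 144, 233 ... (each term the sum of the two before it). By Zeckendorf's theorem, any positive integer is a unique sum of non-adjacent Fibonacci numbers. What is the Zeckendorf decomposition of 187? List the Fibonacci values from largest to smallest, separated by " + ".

144 + 34 + 8 + 1

Greedy algorithm:
subtract 144 from 187: 43 remains
subtract 34 from 43: 9 remains
subtract 8 from 9: 1 remains
subtract 1 from 1: 0 remains
So 187 = 144 + 34 + 8 + 1, with no two terms consecutive in the sequence.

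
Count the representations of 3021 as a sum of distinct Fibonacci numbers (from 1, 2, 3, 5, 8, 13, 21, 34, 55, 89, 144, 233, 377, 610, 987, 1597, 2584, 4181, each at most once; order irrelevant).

Each representation comes from the Zeckendorf form by replacing some F_k with F_{k−1} + F_{k−2} where possible.
3021 = 2584+377+55+5 = 2584+377+55+3+2 = 2584+377+34+21+5 = … (39 more), for 42 in all.

42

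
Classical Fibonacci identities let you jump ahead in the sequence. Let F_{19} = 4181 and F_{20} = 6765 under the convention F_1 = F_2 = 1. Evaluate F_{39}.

By F_{2k+1} = F_k² + F_{k+1}²: F_{39} = 4181² + 6765² = 17480761 + 45765225 = 63245986.

63245986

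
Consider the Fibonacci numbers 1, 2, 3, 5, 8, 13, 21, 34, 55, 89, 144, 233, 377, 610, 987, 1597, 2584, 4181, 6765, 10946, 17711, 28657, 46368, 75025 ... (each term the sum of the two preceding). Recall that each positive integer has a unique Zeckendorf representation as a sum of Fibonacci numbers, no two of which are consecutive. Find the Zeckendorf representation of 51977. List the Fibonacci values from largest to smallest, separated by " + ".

Greedy algorithm:
51977: greatest Fibonacci not exceeding it is 46368, leaving 5609
5609: greatest Fibonacci not exceeding it is 4181, leaving 1428
1428: greatest Fibonacci not exceeding it is 987, leaving 441
441: greatest Fibonacci not exceeding it is 377, leaving 64
64: greatest Fibonacci not exceeding it is 55, leaving 9
9: greatest Fibonacci not exceeding it is 8, leaving 1
1: greatest Fibonacci not exceeding it is 1, leaving 0
So 51977 = 46368 + 4181 + 987 + 377 + 55 + 8 + 1, with no two terms consecutive in the sequence.

46368 + 4181 + 987 + 377 + 55 + 8 + 1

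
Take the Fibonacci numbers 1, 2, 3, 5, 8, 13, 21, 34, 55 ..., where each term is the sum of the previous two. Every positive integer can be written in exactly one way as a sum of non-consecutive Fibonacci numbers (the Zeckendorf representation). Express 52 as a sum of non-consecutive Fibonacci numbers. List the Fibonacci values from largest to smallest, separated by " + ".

Greedily peel off the largest Fibonacci term at each step:
34 ≤ 52 < 55, so take 34; remainder 18
13 ≤ 18 < 21, so take 13; remainder 5
5 ≤ 5 < 8, so take 5; remainder 0
So 52 = 34 + 13 + 5, with no two terms consecutive in the sequence.

34 + 13 + 5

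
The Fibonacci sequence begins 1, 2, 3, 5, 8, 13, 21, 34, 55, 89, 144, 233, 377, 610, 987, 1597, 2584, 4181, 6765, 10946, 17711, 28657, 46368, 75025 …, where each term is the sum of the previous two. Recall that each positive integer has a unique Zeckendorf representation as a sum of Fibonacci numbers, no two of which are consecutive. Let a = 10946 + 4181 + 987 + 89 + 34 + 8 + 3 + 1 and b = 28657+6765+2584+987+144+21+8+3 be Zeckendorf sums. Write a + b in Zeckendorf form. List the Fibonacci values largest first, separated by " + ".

46368 + 6765 + 1597 + 610 + 55 + 21 + 2

The two numbers are 16249 and 39169, so their sum is 55418.
55418 − 46368 = 9050
9050 − 6765 = 2285
2285 − 1597 = 688
688 − 610 = 78
78 − 55 = 23
23 − 21 = 2
2 − 2 = 0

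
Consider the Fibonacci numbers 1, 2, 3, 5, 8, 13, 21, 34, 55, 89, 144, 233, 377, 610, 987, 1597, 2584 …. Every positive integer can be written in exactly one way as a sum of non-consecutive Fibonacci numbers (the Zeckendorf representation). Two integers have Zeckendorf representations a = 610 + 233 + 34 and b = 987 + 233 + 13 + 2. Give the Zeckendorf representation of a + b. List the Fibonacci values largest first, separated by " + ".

The two numbers are 877 and 1235, so their sum is 2112.
Repeatedly subtract the largest Fibonacci number that fits:
2112 − 1597 = 515
515 − 377 = 138
138 − 89 = 49
49 − 34 = 15
15 − 13 = 2
2 − 2 = 0

1597 + 377 + 89 + 34 + 13 + 2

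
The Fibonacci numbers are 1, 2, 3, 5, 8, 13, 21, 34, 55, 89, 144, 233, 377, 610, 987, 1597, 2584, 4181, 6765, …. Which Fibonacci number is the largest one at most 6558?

4181 ≤ 6558 < 6765, so the largest Fibonacci number not exceeding 6558 is 4181.

4181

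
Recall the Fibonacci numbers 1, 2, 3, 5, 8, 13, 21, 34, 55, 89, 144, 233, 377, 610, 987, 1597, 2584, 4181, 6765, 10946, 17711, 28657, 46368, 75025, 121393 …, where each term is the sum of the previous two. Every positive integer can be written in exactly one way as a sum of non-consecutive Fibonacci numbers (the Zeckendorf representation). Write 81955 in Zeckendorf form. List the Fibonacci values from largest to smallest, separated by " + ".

75025 + 6765 + 144 + 21

Greedily peel off the largest Fibonacci term at each step:
largest Fibonacci ≤ 81955 is 75025; 81955 − 75025 = 6930
largest Fibonacci ≤ 6930 is 6765; 6930 − 6765 = 165
largest Fibonacci ≤ 165 is 144; 165 − 144 = 21
largest Fibonacci ≤ 21 is 21; 21 − 21 = 0
So 81955 = 75025 + 6765 + 144 + 21, with no two terms consecutive in the sequence.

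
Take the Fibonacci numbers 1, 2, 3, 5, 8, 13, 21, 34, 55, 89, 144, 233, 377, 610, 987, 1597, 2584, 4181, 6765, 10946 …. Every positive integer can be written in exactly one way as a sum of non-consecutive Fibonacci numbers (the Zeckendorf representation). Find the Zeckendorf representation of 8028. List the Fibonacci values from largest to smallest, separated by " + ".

Repeatedly subtract the largest Fibonacci number that fits:
6765 ≤ 8028 < 10946, so take 6765; remainder 1263
987 ≤ 1263 < 1597, so take 987; remainder 276
233 ≤ 276 < 377, so take 233; remainder 43
34 ≤ 43 < 55, so take 34; remainder 9
8 ≤ 9 < 13, so take 8; remainder 1
1 ≤ 1 < 2, so take 1; remainder 0
So 8028 = 6765 + 987 + 233 + 34 + 8 + 1, with no two terms consecutive in the sequence.

6765 + 987 + 233 + 34 + 8 + 1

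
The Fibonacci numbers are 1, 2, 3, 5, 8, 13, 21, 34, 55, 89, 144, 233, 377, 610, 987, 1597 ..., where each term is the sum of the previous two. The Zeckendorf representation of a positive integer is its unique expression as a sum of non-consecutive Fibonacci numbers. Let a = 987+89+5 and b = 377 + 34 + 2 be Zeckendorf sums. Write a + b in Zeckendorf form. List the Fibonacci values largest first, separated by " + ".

The two numbers are 1081 and 413, so their sum is 1494.
1494 − 987 = 507
507 − 377 = 130
130 − 89 = 41
41 − 34 = 7
7 − 5 = 2
2 − 2 = 0

987 + 377 + 89 + 34 + 5 + 2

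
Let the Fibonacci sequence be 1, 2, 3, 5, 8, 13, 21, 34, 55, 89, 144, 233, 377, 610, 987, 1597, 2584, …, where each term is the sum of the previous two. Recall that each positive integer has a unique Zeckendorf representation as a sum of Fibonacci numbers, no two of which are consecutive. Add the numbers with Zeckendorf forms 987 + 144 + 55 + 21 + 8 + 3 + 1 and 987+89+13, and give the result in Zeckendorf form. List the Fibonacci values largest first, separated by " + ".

The two numbers are 1219 and 1089, so their sum is 2308.
2308 − 1597 = 711
711 − 610 = 101
101 − 89 = 12
12 − 8 = 4
4 − 3 = 1
1 − 1 = 0

1597 + 610 + 89 + 8 + 3 + 1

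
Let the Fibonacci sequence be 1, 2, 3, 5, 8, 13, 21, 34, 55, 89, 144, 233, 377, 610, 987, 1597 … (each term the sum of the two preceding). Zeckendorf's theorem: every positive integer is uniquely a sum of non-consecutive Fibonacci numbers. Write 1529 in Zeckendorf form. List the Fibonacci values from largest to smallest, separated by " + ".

take 987 (≤ 1529); 1529 − 987 = 542
take 377 (≤ 542); 542 − 377 = 165
take 144 (≤ 165); 165 − 144 = 21
take 21 (≤ 21); 21 − 21 = 0
So 1529 = 987 + 377 + 144 + 21, with no two terms consecutive in the sequence.

987 + 377 + 144 + 21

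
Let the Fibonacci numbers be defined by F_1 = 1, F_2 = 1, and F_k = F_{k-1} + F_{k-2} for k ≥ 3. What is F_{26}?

Iterating the recurrence up to F_{18} = 2584 and F_{17} = 1597:
F_{19} = F_{18} + F_{17} = 2584 + 1597 = 4181
F_{20} = F_{19} + F_{18} = 4181 + 2584 = 6765
F_{21} = F_{20} + F_{19} = 6765 + 4181 = 10946
F_{22} = F_{21} + F_{20} = 10946 + 6765 = 17711
F_{23} = F_{22} + F_{21} = 17711 + 10946 = 28657
F_{24} = F_{23} + F_{22} = 28657 + 17711 = 46368
F_{25} = F_{24} + F_{23} = 46368 + 28657 = 75025
F_{26} = F_{25} + F_{24} = 75025 + 46368 = 121393

121393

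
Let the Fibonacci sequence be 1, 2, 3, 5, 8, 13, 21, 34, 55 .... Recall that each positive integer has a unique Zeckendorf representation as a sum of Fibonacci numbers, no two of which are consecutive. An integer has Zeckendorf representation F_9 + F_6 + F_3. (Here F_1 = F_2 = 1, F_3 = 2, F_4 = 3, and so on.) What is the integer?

F_9 + F_6 + F_3 = 34 + 8 + 2 = 44.

44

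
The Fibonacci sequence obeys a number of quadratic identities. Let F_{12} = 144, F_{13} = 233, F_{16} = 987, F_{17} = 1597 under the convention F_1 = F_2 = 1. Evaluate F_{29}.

By the addition formula F_{m+n} = F_m F_{n+1} + F_{m−1} F_n with m=13, n=16: F_{29} = 233·1597 + 144·987 = 372101 + 142128 = 514229.

514229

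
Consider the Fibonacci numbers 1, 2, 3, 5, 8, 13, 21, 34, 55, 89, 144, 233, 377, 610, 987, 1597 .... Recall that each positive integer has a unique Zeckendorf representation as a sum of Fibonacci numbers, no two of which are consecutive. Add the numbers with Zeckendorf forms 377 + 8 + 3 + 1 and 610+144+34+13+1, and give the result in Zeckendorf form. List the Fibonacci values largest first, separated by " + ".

987 + 144 + 55 + 5

The two numbers are 389 and 802, so their sum is 1191.
largest Fibonacci ≤ 1191 is 987; 1191 − 987 = 204
largest Fibonacci ≤ 204 is 144; 204 − 144 = 60
largest Fibonacci ≤ 60 is 55; 60 − 55 = 5
largest Fibonacci ≤ 5 is 5; 5 − 5 = 0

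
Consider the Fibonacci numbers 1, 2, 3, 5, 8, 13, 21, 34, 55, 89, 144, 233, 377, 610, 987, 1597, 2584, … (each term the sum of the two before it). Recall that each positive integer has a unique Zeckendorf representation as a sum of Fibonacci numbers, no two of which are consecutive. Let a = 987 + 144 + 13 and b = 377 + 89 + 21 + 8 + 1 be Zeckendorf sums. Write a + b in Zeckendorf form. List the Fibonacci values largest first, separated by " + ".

The two numbers are 1144 and 496, so their sum is 1640.
largest Fibonacci ≤ 1640 is 1597; 1640 − 1597 = 43
largest Fibonacci ≤ 43 is 34; 43 − 34 = 9
largest Fibonacci ≤ 9 is 8; 9 − 8 = 1
largest Fibonacci ≤ 1 is 1; 1 − 1 = 0

1597 + 34 + 8 + 1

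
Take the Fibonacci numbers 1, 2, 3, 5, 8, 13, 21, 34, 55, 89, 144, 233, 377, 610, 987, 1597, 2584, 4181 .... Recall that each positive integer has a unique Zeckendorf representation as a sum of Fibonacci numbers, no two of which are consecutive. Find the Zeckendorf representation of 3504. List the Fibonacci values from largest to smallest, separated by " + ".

subtract 2584 from 3504: 920 remains
subtract 610 from 920: 310 remains
subtract 233 from 310: 77 remains
subtract 55 from 77: 22 remains
subtract 21 from 22: 1 remains
subtract 1 from 1: 0 remains
So 3504 = 2584 + 610 + 233 + 55 + 21 + 1, with no two terms consecutive in the sequence.

2584 + 610 + 233 + 55 + 21 + 1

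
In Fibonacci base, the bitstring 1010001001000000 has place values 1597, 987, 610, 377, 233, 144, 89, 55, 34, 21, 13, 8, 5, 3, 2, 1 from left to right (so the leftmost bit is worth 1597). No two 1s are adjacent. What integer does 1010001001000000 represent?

2317

Summing the place values of the 1 bits: 1597 + 610 + 89 + 21 = 2317.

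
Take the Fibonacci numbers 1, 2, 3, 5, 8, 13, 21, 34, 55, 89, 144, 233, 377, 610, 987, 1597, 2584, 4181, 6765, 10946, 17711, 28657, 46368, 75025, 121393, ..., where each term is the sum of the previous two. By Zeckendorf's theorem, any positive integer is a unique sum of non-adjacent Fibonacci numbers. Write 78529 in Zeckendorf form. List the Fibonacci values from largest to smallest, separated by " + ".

take 75025 (≤ 78529); 78529 − 75025 = 3504
take 2584 (≤ 3504); 3504 − 2584 = 920
take 610 (≤ 920); 920 − 610 = 310
take 233 (≤ 310); 310 − 233 = 77
take 55 (≤ 77); 77 − 55 = 22
take 21 (≤ 22); 22 − 21 = 1
take 1 (≤ 1); 1 − 1 = 0
So 78529 = 75025 + 2584 + 610 + 233 + 55 + 21 + 1, with no two terms consecutive in the sequence.

75025 + 2584 + 610 + 233 + 55 + 21 + 1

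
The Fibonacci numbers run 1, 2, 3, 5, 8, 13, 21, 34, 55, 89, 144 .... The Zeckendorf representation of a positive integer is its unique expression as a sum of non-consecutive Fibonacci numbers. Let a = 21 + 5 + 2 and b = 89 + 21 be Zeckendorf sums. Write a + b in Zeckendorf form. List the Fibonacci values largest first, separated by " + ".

89 + 34 + 13 + 2

The two numbers are 28 and 110, so their sum is 138.
Greedily peel off the largest Fibonacci term at each step:
138: greatest Fibonacci not exceeding it is 89, leaving 49
49: greatest Fibonacci not exceeding it is 34, leaving 15
15: greatest Fibonacci not exceeding it is 13, leaving 2
2: greatest Fibonacci not exceeding it is 2, leaving 0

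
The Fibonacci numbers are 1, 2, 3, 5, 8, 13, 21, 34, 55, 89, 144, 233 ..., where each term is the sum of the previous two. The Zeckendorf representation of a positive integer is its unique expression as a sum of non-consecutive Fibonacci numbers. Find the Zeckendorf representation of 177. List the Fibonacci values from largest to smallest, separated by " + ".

take 144 (≤ 177); 177 − 144 = 33
take 21 (≤ 33); 33 − 21 = 12
take 8 (≤ 12); 12 − 8 = 4
take 3 (≤ 4); 4 − 3 = 1
take 1 (≤ 1); 1 − 1 = 0
So 177 = 144 + 21 + 8 + 3 + 1, with no two terms consecutive in the sequence.

144 + 21 + 8 + 3 + 1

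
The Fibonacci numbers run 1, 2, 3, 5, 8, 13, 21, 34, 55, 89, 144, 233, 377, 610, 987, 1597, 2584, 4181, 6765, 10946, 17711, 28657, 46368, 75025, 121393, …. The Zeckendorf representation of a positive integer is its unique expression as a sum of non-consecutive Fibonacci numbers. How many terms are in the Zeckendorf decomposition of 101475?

5

Greedy algorithm:
subtract 75025 from 101475: 26450 remains
subtract 17711 from 26450: 8739 remains
subtract 6765 from 8739: 1974 remains
subtract 1597 from 1974: 377 remains
subtract 377 from 377: 0 remains
101475 = 75025 + 17711 + 6765 + 1597 + 377, which has 5 terms.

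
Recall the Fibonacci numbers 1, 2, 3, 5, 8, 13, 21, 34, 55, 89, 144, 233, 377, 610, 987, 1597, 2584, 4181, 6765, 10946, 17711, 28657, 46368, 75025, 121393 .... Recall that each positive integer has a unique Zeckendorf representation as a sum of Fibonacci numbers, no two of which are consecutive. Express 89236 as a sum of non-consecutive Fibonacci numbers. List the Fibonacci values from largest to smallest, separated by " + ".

Greedy algorithm:
largest Fibonacci ≤ 89236 is 75025; 89236 − 75025 = 14211
largest Fibonacci ≤ 14211 is 10946; 14211 − 10946 = 3265
largest Fibonacci ≤ 3265 is 2584; 3265 − 2584 = 681
largest Fibonacci ≤ 681 is 610; 681 − 610 = 71
largest Fibonacci ≤ 71 is 55; 71 − 55 = 16
largest Fibonacci ≤ 16 is 13; 16 − 13 = 3
largest Fibonacci ≤ 3 is 3; 3 − 3 = 0
So 89236 = 75025 + 10946 + 2584 + 610 + 55 + 13 + 3, with no two terms consecutive in the sequence.

75025 + 10946 + 2584 + 610 + 55 + 13 + 3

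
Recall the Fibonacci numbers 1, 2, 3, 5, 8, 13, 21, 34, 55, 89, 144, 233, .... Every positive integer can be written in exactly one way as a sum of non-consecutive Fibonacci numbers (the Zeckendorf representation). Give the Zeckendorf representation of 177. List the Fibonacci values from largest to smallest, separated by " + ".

Repeatedly subtract the largest Fibonacci number that fits:
take 144 (≤ 177); 177 − 144 = 33
take 21 (≤ 33); 33 − 21 = 12
take 8 (≤ 12); 12 − 8 = 4
take 3 (≤ 4); 4 − 3 = 1
take 1 (≤ 1); 1 − 1 = 0
So 177 = 144 + 21 + 8 + 3 + 1, with no two terms consecutive in the sequence.

144 + 21 + 8 + 3 + 1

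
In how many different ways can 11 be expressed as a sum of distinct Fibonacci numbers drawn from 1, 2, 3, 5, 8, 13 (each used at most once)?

Starting from the Zeckendorf form and repeatedly splitting a term F_k into F_{k−1} + F_{k−2} (when neither is already used) reaches every representation.
11 = 8+3 = 8+2+1 = 5+3+2+1 — 3 representations.

3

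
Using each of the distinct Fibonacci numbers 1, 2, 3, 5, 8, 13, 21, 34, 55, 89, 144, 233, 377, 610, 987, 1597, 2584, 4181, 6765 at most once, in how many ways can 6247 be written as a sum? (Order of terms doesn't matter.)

Each representation comes from the Zeckendorf form by replacing some F_k with F_{k−1} + F_{k−2} where possible.
6247 = 4181+1597+377+89+3 = 4181+1597+377+89+2+1 = 4181+1597+377+55+34+3 = … (45 more), for 48 in all.

48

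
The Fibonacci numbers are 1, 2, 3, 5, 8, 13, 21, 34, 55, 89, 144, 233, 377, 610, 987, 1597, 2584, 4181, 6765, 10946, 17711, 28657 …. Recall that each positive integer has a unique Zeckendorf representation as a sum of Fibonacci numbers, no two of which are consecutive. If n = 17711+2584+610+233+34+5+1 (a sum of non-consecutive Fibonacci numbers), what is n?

17711+2584+610+233+34+5+1 = 21178.

21178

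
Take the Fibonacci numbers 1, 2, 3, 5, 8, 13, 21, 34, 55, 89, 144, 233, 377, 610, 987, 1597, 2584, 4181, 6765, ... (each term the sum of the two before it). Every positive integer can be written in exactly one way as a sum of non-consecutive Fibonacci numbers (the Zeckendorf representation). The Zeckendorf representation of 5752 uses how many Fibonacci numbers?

6

subtract 4181 from 5752: 1571 remains
subtract 987 from 1571: 584 remains
subtract 377 from 584: 207 remains
subtract 144 from 207: 63 remains
subtract 55 from 63: 8 remains
subtract 8 from 8: 0 remains
5752 = 4181 + 987 + 377 + 144 + 55 + 8, which has 6 terms.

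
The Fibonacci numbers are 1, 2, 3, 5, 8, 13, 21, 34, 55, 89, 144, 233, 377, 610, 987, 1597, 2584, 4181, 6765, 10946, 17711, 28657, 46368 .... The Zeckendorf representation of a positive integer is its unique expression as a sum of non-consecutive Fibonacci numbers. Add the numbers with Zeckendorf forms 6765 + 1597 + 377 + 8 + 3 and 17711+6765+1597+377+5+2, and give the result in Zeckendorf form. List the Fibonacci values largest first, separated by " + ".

28657 + 4181 + 1597 + 610 + 144 + 13 + 5

The two numbers are 8750 and 26457, so their sum is 35207.
28657 ≤ 35207 < 46368, so take 28657; remainder 6550
4181 ≤ 6550 < 6765, so take 4181; remainder 2369
1597 ≤ 2369 < 2584, so take 1597; remainder 772
610 ≤ 772 < 987, so take 610; remainder 162
144 ≤ 162 < 233, so take 144; remainder 18
13 ≤ 18 < 21, so take 13; remainder 5
5 ≤ 5 < 8, so take 5; remainder 0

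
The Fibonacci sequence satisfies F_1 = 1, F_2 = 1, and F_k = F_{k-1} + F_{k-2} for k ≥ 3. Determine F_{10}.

Iterating the recurrence up to F_{5} = 5 and F_{4} = 3:
F_{6} = F_{5} + F_{4} = 5 + 3 = 8
F_{7} = F_{6} + F_{5} = 8 + 5 = 13
F_{8} = F_{7} + F_{6} = 13 + 8 = 21
F_{9} = F_{8} + F_{7} = 21 + 13 = 34
F_{10} = F_{9} + F_{8} = 34 + 21 = 55

55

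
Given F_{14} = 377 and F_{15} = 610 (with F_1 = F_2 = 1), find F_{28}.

317811

By the doubling identity F_{2k} = F_k(2F_{k+1} − F_k): F_{28} = 377·(2·610 − 377) = 377·843 = 317811.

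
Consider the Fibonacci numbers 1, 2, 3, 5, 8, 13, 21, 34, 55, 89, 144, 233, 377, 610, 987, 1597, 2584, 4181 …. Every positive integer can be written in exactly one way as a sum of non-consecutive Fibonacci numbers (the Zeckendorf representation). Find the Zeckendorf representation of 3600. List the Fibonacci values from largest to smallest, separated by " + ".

take 2584 (≤ 3600); 3600 − 2584 = 1016
take 987 (≤ 1016); 1016 − 987 = 29
take 21 (≤ 29); 29 − 21 = 8
take 8 (≤ 8); 8 − 8 = 0
So 3600 = 2584 + 987 + 21 + 8, with no two terms consecutive in the sequence.

2584 + 987 + 21 + 8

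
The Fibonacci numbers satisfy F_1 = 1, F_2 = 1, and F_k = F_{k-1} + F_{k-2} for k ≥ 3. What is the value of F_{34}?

5702887

Iterating the recurrence up to F_{26} = 121393 and F_{25} = 75025:
F_{27} = F_{26} + F_{25} = 121393 + 75025 = 196418
F_{28} = F_{27} + F_{26} = 196418 + 121393 = 317811
F_{29} = F_{28} + F_{27} = 317811 + 196418 = 514229
F_{30} = F_{29} + F_{28} = 514229 + 317811 = 832040
F_{31} = F_{30} + F_{29} = 832040 + 514229 = 1346269
F_{32} = F_{31} + F_{30} = 1346269 + 832040 = 2178309
F_{33} = F_{32} + F_{31} = 2178309 + 1346269 = 3524578
F_{34} = F_{33} + F_{32} = 3524578 + 2178309 = 5702887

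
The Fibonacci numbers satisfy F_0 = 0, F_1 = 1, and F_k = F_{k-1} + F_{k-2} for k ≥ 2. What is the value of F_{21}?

10946

Iterating the recurrence up to F_{13} = 233 and F_{12} = 144:
F_{14} = F_{13} + F_{12} = 233 + 144 = 377
F_{15} = F_{14} + F_{13} = 377 + 233 = 610
F_{16} = F_{15} + F_{14} = 610 + 377 = 987
F_{17} = F_{16} + F_{15} = 987 + 610 = 1597
F_{18} = F_{17} + F_{16} = 1597 + 987 = 2584
F_{19} = F_{18} + F_{17} = 2584 + 1597 = 4181
F_{20} = F_{19} + F_{18} = 4181 + 2584 = 6765
F_{21} = F_{20} + F_{19} = 6765 + 4181 = 10946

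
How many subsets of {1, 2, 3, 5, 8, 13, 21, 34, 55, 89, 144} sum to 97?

9

97 = 89+8 = 89+5+3 = 55+34+8 = … (6 more), for 9 in all.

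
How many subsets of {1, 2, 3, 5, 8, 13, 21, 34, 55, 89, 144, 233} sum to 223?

11

223 = 144+55+21+3 = 144+55+21+2+1 = 144+55+13+8+3 = 144+55+13+8+2+1 = 144+34+21+13+8+3 = … (6 more), for 11 in all.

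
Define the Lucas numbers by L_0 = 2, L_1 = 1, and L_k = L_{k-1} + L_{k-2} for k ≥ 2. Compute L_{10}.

123

Iterating the recurrence up to L_{2} = 3 and L_{1} = 1:
L_{3} = L_{2} + L_{1} = 3 + 1 = 4
L_{4} = L_{3} + L_{2} = 4 + 3 = 7
L_{5} = L_{4} + L_{3} = 7 + 4 = 11
L_{6} = L_{5} + L_{4} = 11 + 7 = 18
L_{7} = L_{6} + L_{5} = 18 + 11 = 29
L_{8} = L_{7} + L_{6} = 29 + 18 = 47
L_{9} = L_{8} + L_{7} = 47 + 29 = 76
L_{10} = L_{9} + L_{8} = 76 + 47 = 123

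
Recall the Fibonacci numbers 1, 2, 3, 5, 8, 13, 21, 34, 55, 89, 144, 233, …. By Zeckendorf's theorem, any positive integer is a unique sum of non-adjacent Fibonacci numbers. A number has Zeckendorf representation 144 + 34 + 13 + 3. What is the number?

194

144 + 34 + 13 + 3 = 194.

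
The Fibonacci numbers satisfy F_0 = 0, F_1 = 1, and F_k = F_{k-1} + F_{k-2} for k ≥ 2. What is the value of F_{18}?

Iterating the recurrence up to F_{14} = 377 and F_{13} = 233:
F_{15} = F_{14} + F_{13} = 377 + 233 = 610
F_{16} = F_{15} + F_{14} = 610 + 377 = 987
F_{17} = F_{16} + F_{15} = 987 + 610 = 1597
F_{18} = F_{17} + F_{16} = 1597 + 987 = 2584

2584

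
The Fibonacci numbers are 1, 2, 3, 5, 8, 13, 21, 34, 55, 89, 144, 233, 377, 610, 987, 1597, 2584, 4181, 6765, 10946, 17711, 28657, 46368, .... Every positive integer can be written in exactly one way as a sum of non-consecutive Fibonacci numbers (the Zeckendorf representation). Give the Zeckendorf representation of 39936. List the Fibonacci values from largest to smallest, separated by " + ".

28657 + 10946 + 233 + 89 + 8 + 3

Repeatedly subtract the largest Fibonacci number that fits:
39936 − 28657 = 11279
11279 − 10946 = 333
333 − 233 = 100
100 − 89 = 11
11 − 8 = 3
3 − 3 = 0
So 39936 = 28657 + 10946 + 233 + 89 + 8 + 3, with no two terms consecutive in the sequence.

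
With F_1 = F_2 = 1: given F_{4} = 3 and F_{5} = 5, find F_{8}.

21

By the doubling identity F_{2k} = F_k(2F_{k+1} − F_k): F_{8} = 3·(2·5 − 3) = 3·7 = 21.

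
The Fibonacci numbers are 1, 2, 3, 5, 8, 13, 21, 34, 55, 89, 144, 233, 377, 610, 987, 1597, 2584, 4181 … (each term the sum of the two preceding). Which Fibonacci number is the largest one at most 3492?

2584

2584 ≤ 3492 < 4181, so the largest Fibonacci number not exceeding 3492 is 2584.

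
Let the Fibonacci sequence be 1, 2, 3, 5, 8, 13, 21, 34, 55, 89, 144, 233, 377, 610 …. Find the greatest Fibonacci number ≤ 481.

377

377 ≤ 481 < 610, so the largest Fibonacci number not exceeding 481 is 377.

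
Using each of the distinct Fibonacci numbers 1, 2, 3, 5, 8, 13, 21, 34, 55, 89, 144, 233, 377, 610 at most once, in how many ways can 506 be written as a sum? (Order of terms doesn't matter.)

16

Each representation comes from the Zeckendorf form by replacing some F_k with F_{k−1} + F_{k−2} where possible.
506 = 377+89+34+5+1 = 377+89+34+3+2+1 = 377+89+21+13+5+1 = 233+144+89+34+5+1 = 377+89+21+13+3+2+1 = … (11 more), for 16 in all.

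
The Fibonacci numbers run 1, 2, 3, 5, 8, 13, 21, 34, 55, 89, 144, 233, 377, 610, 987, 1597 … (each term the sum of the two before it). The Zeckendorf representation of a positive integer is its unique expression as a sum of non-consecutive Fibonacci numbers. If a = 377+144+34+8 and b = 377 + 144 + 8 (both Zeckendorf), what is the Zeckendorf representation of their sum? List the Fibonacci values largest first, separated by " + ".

987 + 89 + 13 + 3

The two numbers are 563 and 529, so their sum is 1092.
subtract 987 from 1092: 105 remains
subtract 89 from 105: 16 remains
subtract 13 from 16: 3 remains
subtract 3 from 3: 0 remains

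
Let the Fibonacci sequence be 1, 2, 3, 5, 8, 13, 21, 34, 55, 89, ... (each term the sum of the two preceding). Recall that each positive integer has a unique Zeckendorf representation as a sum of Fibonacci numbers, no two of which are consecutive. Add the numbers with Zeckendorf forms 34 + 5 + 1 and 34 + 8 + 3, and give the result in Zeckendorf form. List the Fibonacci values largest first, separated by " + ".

55 + 21 + 8 + 1

The two numbers are 40 and 45, so their sum is 85.
55 ≤ 85 < 89, so take 55; remainder 30
21 ≤ 30 < 34, so take 21; remainder 9
8 ≤ 9 < 13, so take 8; remainder 1
1 ≤ 1 < 2, so take 1; remainder 0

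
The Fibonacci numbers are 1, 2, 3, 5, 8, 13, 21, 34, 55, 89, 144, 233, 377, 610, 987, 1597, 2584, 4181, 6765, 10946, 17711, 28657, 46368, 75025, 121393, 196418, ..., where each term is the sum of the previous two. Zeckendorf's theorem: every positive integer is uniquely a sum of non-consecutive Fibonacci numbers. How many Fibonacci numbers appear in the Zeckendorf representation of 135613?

8

Greedily peel off the largest Fibonacci term at each step:
121393 ≤ 135613 < 196418, so take 121393; remainder 14220
10946 ≤ 14220 < 17711, so take 10946; remainder 3274
2584 ≤ 3274 < 4181, so take 2584; remainder 690
610 ≤ 690 < 987, so take 610; remainder 80
55 ≤ 80 < 89, so take 55; remainder 25
21 ≤ 25 < 34, so take 21; remainder 4
3 ≤ 4 < 5, so take 3; remainder 1
1 ≤ 1 < 2, so take 1; remainder 0
135613 = 121393 + 10946 + 2584 + 610 + 55 + 21 + 3 + 1, which has 8 terms.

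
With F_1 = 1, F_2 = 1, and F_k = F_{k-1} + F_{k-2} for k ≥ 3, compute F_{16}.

987

Iterating the recurrence up to F_{8} = 21 and F_{7} = 13:
F_{9} = F_{8} + F_{7} = 21 + 13 = 34
F_{10} = F_{9} + F_{8} = 34 + 21 = 55
F_{11} = F_{10} + F_{9} = 55 + 34 = 89
F_{12} = F_{11} + F_{10} = 89 + 55 = 144
F_{13} = F_{12} + F_{11} = 144 + 89 = 233
F_{14} = F_{13} + F_{12} = 233 + 144 = 377
F_{15} = F_{14} + F_{13} = 377 + 233 = 610
F_{16} = F_{15} + F_{14} = 610 + 377 = 987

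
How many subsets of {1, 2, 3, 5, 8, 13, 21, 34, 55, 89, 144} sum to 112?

112 = 89+21+2 = 89+13+8+2 = 55+34+21+2 = 89+13+5+3+2 = … (2 more), for 6 in all.

6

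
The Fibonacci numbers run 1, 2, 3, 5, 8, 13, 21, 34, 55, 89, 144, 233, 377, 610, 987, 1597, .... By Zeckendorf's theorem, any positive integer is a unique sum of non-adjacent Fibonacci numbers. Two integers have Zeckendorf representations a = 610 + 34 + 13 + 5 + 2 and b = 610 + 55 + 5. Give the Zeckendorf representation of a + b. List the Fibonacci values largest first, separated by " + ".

The two numbers are 664 and 670, so their sum is 1334.
Greedily peel off the largest Fibonacci term at each step:
largest Fibonacci ≤ 1334 is 987; 1334 − 987 = 347
largest Fibonacci ≤ 347 is 233; 347 − 233 = 114
largest Fibonacci ≤ 114 is 89; 114 − 89 = 25
largest Fibonacci ≤ 25 is 21; 25 − 21 = 4
largest Fibonacci ≤ 4 is 3; 4 − 3 = 1
largest Fibonacci ≤ 1 is 1; 1 − 1 = 0

987 + 233 + 89 + 21 + 3 + 1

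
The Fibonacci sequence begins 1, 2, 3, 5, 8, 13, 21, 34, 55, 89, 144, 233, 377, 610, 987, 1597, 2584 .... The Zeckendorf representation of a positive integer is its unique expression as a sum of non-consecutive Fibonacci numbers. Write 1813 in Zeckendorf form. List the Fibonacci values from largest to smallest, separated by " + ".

1597 + 144 + 55 + 13 + 3 + 1

Repeatedly subtract the largest Fibonacci number that fits:
1813 − 1597 = 216
216 − 144 = 72
72 − 55 = 17
17 − 13 = 4
4 − 3 = 1
1 − 1 = 0
So 1813 = 1597 + 144 + 55 + 13 + 3 + 1, with no two terms consecutive in the sequence.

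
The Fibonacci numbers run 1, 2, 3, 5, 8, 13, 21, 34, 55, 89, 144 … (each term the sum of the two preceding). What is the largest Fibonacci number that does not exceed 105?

89 ≤ 105 < 144, so the largest Fibonacci number not exceeding 105 is 89.

89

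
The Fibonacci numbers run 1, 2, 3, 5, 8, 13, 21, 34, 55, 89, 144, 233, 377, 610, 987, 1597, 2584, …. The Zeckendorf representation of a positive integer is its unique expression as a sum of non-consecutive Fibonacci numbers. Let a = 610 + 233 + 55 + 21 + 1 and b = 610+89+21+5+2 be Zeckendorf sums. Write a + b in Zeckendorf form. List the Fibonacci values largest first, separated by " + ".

The two numbers are 920 and 727, so their sum is 1647.
Greedy algorithm:
1647: greatest Fibonacci not exceeding it is 1597, leaving 50
50: greatest Fibonacci not exceeding it is 34, leaving 16
16: greatest Fibonacci not exceeding it is 13, leaving 3
3: greatest Fibonacci not exceeding it is 3, leaving 0

1597 + 34 + 13 + 3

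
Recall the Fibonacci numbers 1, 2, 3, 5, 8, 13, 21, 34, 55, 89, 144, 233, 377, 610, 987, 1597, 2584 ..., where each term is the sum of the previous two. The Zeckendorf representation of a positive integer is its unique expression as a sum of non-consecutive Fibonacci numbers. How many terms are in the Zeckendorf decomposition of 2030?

subtract 1597 from 2030: 433 remains
subtract 377 from 433: 56 remains
subtract 55 from 56: 1 remains
subtract 1 from 1: 0 remains
2030 = 1597 + 377 + 55 + 1, which has 4 terms.

4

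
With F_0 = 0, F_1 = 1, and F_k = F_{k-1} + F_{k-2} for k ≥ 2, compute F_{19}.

4181

Iterating the recurrence up to F_{11} = 89 and F_{10} = 55:
F_{12} = F_{11} + F_{10} = 89 + 55 = 144
F_{13} = F_{12} + F_{11} = 144 + 89 = 233
F_{14} = F_{13} + F_{12} = 233 + 144 = 377
F_{15} = F_{14} + F_{13} = 377 + 233 = 610
F_{16} = F_{15} + F_{14} = 610 + 377 = 987
F_{17} = F_{16} + F_{15} = 987 + 610 = 1597
F_{18} = F_{17} + F_{16} = 1597 + 987 = 2584
F_{19} = F_{18} + F_{17} = 2584 + 1597 = 4181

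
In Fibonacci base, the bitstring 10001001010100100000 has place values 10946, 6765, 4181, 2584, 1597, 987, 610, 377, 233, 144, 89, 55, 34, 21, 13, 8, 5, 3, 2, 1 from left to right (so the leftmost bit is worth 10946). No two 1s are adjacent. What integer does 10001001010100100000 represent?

13132

Summing the place values of the 1 bits: 10946 + 1597 + 377 + 144 + 55 + 13 = 13132.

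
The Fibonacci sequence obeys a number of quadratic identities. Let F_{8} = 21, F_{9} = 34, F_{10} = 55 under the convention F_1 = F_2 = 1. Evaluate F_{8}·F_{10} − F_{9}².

-1

21·55 − 34² = 1155 − 1156 = -1. (Cassini's identity: F_{k−1}F_{k+1} − F_k² = (−1)^k.)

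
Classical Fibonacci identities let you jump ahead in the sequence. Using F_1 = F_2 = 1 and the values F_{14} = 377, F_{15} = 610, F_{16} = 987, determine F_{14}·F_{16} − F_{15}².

-1

377·987 − 610² = 372099 − 372100 = -1. (Cassini's identity: F_{k−1}F_{k+1} − F_k² = (−1)^k.)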